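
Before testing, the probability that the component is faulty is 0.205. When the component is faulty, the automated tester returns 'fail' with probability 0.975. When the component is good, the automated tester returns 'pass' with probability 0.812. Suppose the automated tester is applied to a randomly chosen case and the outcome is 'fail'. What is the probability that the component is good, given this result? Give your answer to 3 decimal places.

P(¬H | E) ≈ 0.428

Let H be the event that the component is faulty. P(H) = 0.205, so P(¬H) = 0.795. With E the 'fail' result, P(E|H) = 0.975 and P(E|¬H) = 0.188.
P(E) = 0.975·0.205 + 0.188·0.795 = 0.19987 + 0.14946 = 0.34934.
By Bayes' theorem, P(H|E) = 0.19987 / 0.34934 = 0.572. Hence P(¬H|E) = 1 − 0.572 = 0.428.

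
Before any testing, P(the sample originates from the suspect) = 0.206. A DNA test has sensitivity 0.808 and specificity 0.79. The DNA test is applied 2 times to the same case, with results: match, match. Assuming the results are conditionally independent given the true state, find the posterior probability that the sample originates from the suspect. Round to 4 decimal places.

Let H be the event that the sample originates from the suspect; start with P(H) = 0.206. P('match'|H) = 0.808, P('match'|¬H) = 0.21.
Update on result 1 ('match'): P(H) ← 0.808·0.2060 / (0.808·0.2060 + 0.21·0.7940) = 0.16645/0.33319 = 0.4996.
Update on result 2 ('match'): P(H) ← 0.808·0.4996 / (0.808·0.4996 + 0.21·0.5004) = 0.40365/0.50874 = 0.7934.

Posterior P(H) ≈ 0.7934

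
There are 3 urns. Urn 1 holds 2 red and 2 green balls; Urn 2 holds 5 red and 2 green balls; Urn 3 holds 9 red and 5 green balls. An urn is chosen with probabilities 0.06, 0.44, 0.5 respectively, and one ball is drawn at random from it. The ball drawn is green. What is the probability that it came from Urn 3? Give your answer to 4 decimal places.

Posterior probability ≈ 0.5342

Tabulate prior·likelihood by source: [1] prior 0.06, lik 0.5, product 0.03000; [2] prior 0.44, lik 0.2857, product 0.1257; [3] prior 0.5, lik 0.3571, product 0.1786.
Normalizing constant = 0.33429; the posterior for Urn 3 is its product over the sum, 0.1786/0.33429 = 0.5342.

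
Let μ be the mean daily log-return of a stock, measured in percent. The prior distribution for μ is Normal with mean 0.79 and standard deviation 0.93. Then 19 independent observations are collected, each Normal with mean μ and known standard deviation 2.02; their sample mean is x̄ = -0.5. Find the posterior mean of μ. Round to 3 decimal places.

Posterior mean ≈ -0.243

Prior precision 1/τ₀² = 1/0.93² = 1.15620; data precision n/σ² = 19/2.02² = 4.65641.
Posterior precision = 1.15620 + 4.65641 = 5.81261.
Posterior mean = (1.15620·0.79 + 4.65641·-0.5) / 5.81261 = -0.243.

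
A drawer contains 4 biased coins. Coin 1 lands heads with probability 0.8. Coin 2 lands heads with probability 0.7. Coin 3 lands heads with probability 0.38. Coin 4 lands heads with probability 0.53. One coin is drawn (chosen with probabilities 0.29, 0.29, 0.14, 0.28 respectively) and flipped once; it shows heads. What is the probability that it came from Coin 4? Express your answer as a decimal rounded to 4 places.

P(heads|C1) = 0.8; P(heads|C2) = 0.7; P(heads|C3) = 0.38; P(heads|C4) = 0.53.
Prior × likelihood for each source: 0.29·0.8=0.2320, 0.29·0.7=0.2030, 0.14·0.38=0.05320, 0.28·0.53=0.1484. Summing gives P(heads) = 0.63660.
P(Coin 4 | heads) = 0.1484 / 0.63660 = 0.2331.

Posterior probability ≈ 0.2331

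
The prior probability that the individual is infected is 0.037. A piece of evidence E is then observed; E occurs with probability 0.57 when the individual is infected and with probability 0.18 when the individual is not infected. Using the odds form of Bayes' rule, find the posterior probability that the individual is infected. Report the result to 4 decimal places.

Prior odds = 0.037/(1−0.037) = 0.038422.
Likelihood ratio for E = 0.57/0.18 = 3.1667.
Posterior odds = prior odds × LR = 0.12167.
Posterior probability = odds/(1+odds) = 0.12167/1.1217 = 0.1085.

Posterior probability ≈ 0.1085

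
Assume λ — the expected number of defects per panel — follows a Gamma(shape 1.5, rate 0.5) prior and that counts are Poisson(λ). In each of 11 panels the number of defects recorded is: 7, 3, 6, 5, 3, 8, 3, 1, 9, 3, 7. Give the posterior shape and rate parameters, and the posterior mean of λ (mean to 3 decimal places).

Posterior: Gamma(shape=56.5, rate=11.5); mean ≈ 4.913

The Poisson likelihood adds the total count to the shape and the number of exposure periods to the rate. Here ∑xᵢ = 55 and n = 11, so shape 1.5→56.5 and rate 0.5→11.5.
E[λ | data] = 56.5/11.5 = 4.913.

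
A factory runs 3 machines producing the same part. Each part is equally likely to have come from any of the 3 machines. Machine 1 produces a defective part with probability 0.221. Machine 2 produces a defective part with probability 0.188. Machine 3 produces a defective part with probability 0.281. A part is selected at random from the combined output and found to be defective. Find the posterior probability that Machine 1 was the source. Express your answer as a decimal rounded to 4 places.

P(defective|M1) = 0.221; P(defective|M2) = 0.188; P(defective|M3) = 0.281.
Prior × likelihood for each source: 0.333333·0.221=0.07367, 0.333333·0.188=0.06267, 0.333333·0.281=0.09367. Summing gives P(defective) = 0.23000.
P(Machine 1 | defective) = 0.07367 / 0.23000 = 0.3203.

Posterior probability ≈ 0.3203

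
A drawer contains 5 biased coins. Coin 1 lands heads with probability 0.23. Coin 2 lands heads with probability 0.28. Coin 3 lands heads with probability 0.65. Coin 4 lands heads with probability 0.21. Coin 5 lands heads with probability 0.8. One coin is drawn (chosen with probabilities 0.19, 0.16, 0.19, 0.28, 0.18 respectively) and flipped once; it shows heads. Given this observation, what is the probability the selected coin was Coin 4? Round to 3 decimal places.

Posterior probability ≈ 0.142

Tabulate prior·likelihood by source: [1] prior 0.19, lik 0.23, product 0.04370; [2] prior 0.16, lik 0.28, product 0.04480; [3] prior 0.19, lik 0.65, product 0.1235; [4] prior 0.28, lik 0.21, product 0.05880; [5] prior 0.18, lik 0.8, product 0.1440.
Normalizing constant = 0.41480; the posterior for Coin 4 is its product over the sum, 0.05880/0.41480 = 0.142.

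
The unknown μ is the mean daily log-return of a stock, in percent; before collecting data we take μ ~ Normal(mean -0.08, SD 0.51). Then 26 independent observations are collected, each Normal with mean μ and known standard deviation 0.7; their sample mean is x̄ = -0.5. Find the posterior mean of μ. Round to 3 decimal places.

Posterior mean ≈ -0.472

Prior precision 1/τ₀² = 1/0.51² = 3.84468; data precision n/σ² = 26/0.7² = 53.0612.
Posterior precision = 3.84468 + 53.0612 = 56.9059.
Posterior mean = (3.84468·-0.08 + 53.0612·-0.5) / 56.9059 = -0.472.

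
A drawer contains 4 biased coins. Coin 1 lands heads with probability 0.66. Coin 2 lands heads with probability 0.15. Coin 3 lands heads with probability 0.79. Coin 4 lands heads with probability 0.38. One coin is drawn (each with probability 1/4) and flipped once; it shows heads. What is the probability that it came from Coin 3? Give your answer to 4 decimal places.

Tabulate prior·likelihood by source: [1] prior 0.25, lik 0.66, product 0.1650; [2] prior 0.25, lik 0.15, product 0.03750; [3] prior 0.25, lik 0.79, product 0.1975; [4] prior 0.25, lik 0.38, product 0.09500.
Normalizing constant = 0.49500; the posterior for Coin 3 is its product over the sum, 0.1975/0.49500 = 0.3990.

Posterior probability ≈ 0.3990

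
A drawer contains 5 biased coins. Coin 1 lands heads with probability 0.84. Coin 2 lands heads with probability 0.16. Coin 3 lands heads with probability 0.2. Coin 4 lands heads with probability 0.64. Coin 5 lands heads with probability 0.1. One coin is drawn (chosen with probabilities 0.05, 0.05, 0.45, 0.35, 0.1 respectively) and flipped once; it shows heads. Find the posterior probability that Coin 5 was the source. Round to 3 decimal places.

Posterior probability ≈ 0.027

P(heads|C1) = 0.84; P(heads|C2) = 0.16; P(heads|C3) = 0.2; P(heads|C4) = 0.64; P(heads|C5) = 0.1.
Prior × likelihood for each source: 0.05·0.84=0.04200, 0.05·0.16=0.008000, 0.45·0.2=0.09000, 0.35·0.64=0.2240, 0.1·0.1=0.01000. Summing gives P(heads) = 0.37400.
P(Coin 5 | heads) = 0.01000 / 0.37400 = 0.027.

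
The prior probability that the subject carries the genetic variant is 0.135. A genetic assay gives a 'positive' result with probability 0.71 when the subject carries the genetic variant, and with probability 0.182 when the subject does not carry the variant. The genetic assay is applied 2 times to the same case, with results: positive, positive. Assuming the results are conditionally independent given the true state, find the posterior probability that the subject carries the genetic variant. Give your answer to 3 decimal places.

Posterior P(H) ≈ 0.704

With H the event that the subject carries the genetic variant, the joint likelihood of the observed sequence is P(data|H) = 0.71·0.71 = 0.50410 and P(data|¬H) = 0.182·0.182 = 0.033124.
Bayes: P(H|data) = 0.135·0.50410 / (0.135·0.50410 + 0.865·0.033124) = 0.068054/0.096706 = 0.7037.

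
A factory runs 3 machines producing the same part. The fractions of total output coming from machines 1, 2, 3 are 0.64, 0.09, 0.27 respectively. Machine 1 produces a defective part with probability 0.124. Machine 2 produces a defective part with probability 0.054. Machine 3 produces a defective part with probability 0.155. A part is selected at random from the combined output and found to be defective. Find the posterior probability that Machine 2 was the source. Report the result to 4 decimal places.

P(defective|M1) = 0.124; P(defective|M2) = 0.054; P(defective|M3) = 0.155.
Prior × likelihood for each source: 0.64·0.124=0.07936, 0.09·0.054=0.004860, 0.27·0.155=0.04185. Summing gives P(defective) = 0.12607.
P(Machine 2 | defective) = 0.004860 / 0.12607 = 0.0386.

Posterior probability ≈ 0.0386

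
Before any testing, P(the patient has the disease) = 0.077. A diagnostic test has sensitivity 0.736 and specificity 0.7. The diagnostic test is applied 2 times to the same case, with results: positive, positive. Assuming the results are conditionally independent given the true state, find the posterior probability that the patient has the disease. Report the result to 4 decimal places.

With H the event that the patient has the disease, the joint likelihood of the observed sequence is P(data|H) = 0.736·0.736 = 0.54170 and P(data|¬H) = 0.3·0.3 = 0.090000.
Bayes: P(H|data) = 0.077·0.54170 / (0.077·0.54170 + 0.923·0.090000) = 0.041711/0.12478 = 0.3343.

Posterior P(H) ≈ 0.3343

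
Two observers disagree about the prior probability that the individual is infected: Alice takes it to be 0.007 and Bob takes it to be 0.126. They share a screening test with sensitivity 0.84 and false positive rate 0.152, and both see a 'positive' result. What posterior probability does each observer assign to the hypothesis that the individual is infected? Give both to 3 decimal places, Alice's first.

Alice: 0.037; Bob: 0.443

P('+'|H) = 0.84, P('+'|¬H) = 0.152.
Alice: numerator 0.84·0.007 = 0.0058800; evidence = 0.0058800+0.152·0.993 = 0.15682; posterior = 0.037.
Bob: numerator 0.84·0.126 = 0.10584; evidence = 0.10584+0.152·0.874 = 0.23869; posterior = 0.443.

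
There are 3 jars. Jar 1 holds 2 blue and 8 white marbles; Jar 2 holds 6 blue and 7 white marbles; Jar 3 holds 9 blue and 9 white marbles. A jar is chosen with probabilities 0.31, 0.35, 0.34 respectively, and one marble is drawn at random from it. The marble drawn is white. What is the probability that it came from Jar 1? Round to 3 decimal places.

Posterior probability ≈ 0.409

P(white|Jar 1) = 0.8; P(white|Jar 2) = 0.5385; P(white|Jar 3) = 0.5.
Prior × likelihood for each source: 0.31·0.8=0.2480, 0.35·0.5385=0.1885, 0.34·0.5=0.1700. Summing gives P(white) = 0.60646.
P(Jar 1 | white) = 0.2480 / 0.60646 = 0.409.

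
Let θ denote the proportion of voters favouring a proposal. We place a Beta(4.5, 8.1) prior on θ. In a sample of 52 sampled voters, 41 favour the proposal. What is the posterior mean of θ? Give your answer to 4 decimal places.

Posterior mean ≈ 0.7043

The binomial likelihood is conjugate to the Beta prior: with 41 successes and 11 failures, the posterior is Beta(4.5+41, 8.1+11) = Beta(45.5, 19.1).
Posterior mean = α/(α+β) = 45.5/64.6 = 0.7043.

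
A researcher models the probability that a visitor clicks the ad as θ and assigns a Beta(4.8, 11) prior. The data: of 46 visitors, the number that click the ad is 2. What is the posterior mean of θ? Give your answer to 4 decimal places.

Posterior mean ≈ 0.1100

Observing 2 successes and 44 failures updates Beta(4.8, 11) by adding the success and failure counts to the two shape parameters: α = 4.8+2 = 6.8, β = 11+44 = 55.
Posterior mean = α/(α+β) = 6.8/61.8 = 0.1100.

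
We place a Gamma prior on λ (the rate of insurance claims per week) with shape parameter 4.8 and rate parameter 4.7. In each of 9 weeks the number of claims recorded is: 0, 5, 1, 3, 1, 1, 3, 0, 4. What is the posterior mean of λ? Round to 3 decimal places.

Posterior mean ≈ 1.664

Total count ∑xᵢ = 18 over n = 9 weeks.
Gamma is conjugate to the Poisson likelihood: posterior is Gamma(shape = 4.8+18 = 22.8, rate = 4.7+9 = 13.7).
E[λ | data] = 22.8/13.7 = 1.664.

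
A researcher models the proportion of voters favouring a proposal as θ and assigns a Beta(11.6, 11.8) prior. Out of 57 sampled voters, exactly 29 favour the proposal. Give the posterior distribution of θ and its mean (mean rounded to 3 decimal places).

Posterior: Beta(40.6, 39.8); mean ≈ 0.505

Observing 29 successes and 28 failures updates Beta(11.6, 11.8) by adding the success and failure counts to the two shape parameters: α = 11.6+29 = 40.6, β = 11.8+28 = 39.8.
Posterior mean = α/(α+β) = 40.6/80.4 = 0.505.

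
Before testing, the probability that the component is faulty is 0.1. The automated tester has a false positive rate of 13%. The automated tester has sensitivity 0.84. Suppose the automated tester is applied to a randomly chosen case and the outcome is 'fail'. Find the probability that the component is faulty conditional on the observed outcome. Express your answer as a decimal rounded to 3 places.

Write H for 'the component is faulty'. Prior odds H:¬H = 0.1/0.9 = 0.11111. For the 'fail' outcome, the likelihood ratio is 0.84/0.13 = 6.4615.
Posterior odds = 0.11111 × 6.4615 = 0.71795, so P(H|E) = 0.71795/(1+0.71795) = 0.418.

P(H | E) ≈ 0.418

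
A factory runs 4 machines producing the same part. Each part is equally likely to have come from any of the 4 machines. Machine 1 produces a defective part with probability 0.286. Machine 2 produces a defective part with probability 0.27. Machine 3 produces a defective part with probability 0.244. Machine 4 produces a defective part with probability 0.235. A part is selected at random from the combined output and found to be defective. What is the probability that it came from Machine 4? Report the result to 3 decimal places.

P(defective|M1) = 0.286; P(defective|M2) = 0.27; P(defective|M3) = 0.244; P(defective|M4) = 0.235.
Prior × likelihood for each source: 0.25·0.286=0.07150, 0.25·0.27=0.06750, 0.25·0.244=0.06100, 0.25·0.235=0.05875. Summing gives P(defective) = 0.25875.
P(Machine 4 | defective) = 0.05875 / 0.25875 = 0.227.

Posterior probability ≈ 0.227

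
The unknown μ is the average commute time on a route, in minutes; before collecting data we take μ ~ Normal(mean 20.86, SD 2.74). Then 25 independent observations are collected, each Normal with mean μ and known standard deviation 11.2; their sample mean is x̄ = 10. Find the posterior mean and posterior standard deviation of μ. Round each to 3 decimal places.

Posterior mean ≈ 14.351; posterior SD ≈ 1.734

With known σ, the Normal prior is conjugate. Weight on the data is w = (n/σ²)/(n/σ² + 1/τ₀²) = 0.199298/(0.199298+0.133198) = 0.59940.
Posterior mean = w·x̄ + (1−w)·μ₀ = 0.59940·10 + 0.40060·20.86 = 14.351. Posterior variance = 1/(0.199298+0.133198) = 3.00755, so SD = 1.734.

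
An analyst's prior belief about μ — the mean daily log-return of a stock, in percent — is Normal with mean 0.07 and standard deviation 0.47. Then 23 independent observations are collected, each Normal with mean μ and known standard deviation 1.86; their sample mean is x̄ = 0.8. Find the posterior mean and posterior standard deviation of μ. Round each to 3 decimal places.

Prior precision 1/τ₀² = 1/0.47² = 4.52694; data precision n/σ² = 23/1.86² = 6.64817.
Posterior precision = 4.52694 + 6.64817 = 11.1751, giving posterior SD = 1/√11.1751 = 0.299.
Posterior mean = (4.52694·0.07 + 6.64817·0.8) / 11.1751 = 0.504.

Posterior mean ≈ 0.504; posterior SD ≈ 0.299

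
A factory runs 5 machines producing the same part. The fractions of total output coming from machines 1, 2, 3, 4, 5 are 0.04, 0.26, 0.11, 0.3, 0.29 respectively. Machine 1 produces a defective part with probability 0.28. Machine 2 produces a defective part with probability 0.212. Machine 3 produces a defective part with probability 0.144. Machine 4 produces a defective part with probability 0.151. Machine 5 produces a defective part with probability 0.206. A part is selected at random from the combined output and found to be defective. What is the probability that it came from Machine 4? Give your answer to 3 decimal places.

P(defective|M1) = 0.28; P(defective|M2) = 0.212; P(defective|M3) = 0.144; P(defective|M4) = 0.151; P(defective|M5) = 0.206.
Prior × likelihood for each source: 0.04·0.28=0.01120, 0.26·0.212=0.05512, 0.11·0.144=0.01584, 0.3·0.151=0.04530, 0.29·0.206=0.05974. Summing gives P(defective) = 0.18720.
P(Machine 4 | defective) = 0.04530 / 0.18720 = 0.242.

Posterior probability ≈ 0.242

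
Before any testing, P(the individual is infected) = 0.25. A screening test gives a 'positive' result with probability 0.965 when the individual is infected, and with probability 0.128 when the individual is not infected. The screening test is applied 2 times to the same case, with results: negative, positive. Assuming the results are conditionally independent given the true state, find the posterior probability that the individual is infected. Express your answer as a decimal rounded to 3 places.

Posterior P(H) ≈ 0.092

With H the event that the individual is infected, the joint likelihood of the observed sequence is P(data|H) = 0.035·0.965 = 0.033775 and P(data|¬H) = 0.872·0.128 = 0.11162.
Bayes: P(H|data) = 0.25·0.033775 / (0.25·0.033775 + 0.75·0.11162) = 0.0084437/0.092156 = 0.0916.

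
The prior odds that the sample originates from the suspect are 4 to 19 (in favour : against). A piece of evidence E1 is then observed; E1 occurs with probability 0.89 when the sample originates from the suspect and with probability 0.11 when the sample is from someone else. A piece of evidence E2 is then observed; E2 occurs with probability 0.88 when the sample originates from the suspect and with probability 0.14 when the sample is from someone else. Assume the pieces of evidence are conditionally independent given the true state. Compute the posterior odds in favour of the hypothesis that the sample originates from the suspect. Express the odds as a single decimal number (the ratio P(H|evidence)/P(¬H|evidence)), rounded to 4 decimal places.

Posterior odds ≈ 10.7068

Prior odds = 4/19 = 0.21053. In log-odds, ln(0.21053) = -1.5581.
Add log likelihood ratios: ln(8.0909) + ln(6.2857) = 3.9290.
Posterior log-odds = 2.3709, so posterior odds = exp(2.3709) = 10.707.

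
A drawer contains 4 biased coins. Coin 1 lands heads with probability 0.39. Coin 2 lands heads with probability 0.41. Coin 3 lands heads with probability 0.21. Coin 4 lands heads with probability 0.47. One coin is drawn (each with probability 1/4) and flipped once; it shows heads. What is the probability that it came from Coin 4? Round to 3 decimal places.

Posterior probability ≈ 0.318

P(heads|C1) = 0.39; P(heads|C2) = 0.41; P(heads|C3) = 0.21; P(heads|C4) = 0.47.
Prior × likelihood for each source: 0.25·0.39=0.09750, 0.25·0.41=0.1025, 0.25·0.21=0.05250, 0.25·0.47=0.1175. Summing gives P(heads) = 0.37000.
P(Coin 4 | heads) = 0.1175 / 0.37000 = 0.318.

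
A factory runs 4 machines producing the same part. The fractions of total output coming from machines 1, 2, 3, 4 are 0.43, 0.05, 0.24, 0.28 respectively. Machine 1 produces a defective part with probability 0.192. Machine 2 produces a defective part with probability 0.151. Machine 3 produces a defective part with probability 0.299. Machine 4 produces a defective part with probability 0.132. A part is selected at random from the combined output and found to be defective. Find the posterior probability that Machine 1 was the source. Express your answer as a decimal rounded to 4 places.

Posterior probability ≈ 0.4152

Tabulate prior·likelihood by source: [1] prior 0.43, lik 0.192, product 0.08256; [2] prior 0.05, lik 0.151, product 0.007550; [3] prior 0.24, lik 0.299, product 0.07176; [4] prior 0.28, lik 0.132, product 0.03696.
Normalizing constant = 0.19883; the posterior for Machine 1 is its product over the sum, 0.08256/0.19883 = 0.4152.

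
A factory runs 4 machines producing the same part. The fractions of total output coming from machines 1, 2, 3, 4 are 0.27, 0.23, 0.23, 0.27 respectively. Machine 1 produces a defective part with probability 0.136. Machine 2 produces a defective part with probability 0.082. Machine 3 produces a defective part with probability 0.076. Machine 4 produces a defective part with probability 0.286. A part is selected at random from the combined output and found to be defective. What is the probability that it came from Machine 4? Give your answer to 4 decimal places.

Tabulate prior·likelihood by source: [1] prior 0.27, lik 0.136, product 0.03672; [2] prior 0.23, lik 0.082, product 0.01886; [3] prior 0.23, lik 0.076, product 0.01748; [4] prior 0.27, lik 0.286, product 0.07722.
Normalizing constant = 0.15028; the posterior for Machine 4 is its product over the sum, 0.07722/0.15028 = 0.5138.

Posterior probability ≈ 0.5138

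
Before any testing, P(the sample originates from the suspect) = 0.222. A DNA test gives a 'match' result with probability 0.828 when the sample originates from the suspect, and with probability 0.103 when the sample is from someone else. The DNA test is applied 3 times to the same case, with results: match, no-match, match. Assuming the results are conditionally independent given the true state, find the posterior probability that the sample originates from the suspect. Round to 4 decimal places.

Posterior P(H) ≈ 0.7795

With H the event that the sample originates from the suspect, the joint likelihood of the observed sequence is P(data|H) = 0.828·0.172·0.828 = 0.11792 and P(data|¬H) = 0.103·0.897·0.103 = 0.0095163.
Bayes: P(H|data) = 0.222·0.11792 / (0.222·0.11792 + 0.778·0.0095163) = 0.026178/0.033582 = 0.7795.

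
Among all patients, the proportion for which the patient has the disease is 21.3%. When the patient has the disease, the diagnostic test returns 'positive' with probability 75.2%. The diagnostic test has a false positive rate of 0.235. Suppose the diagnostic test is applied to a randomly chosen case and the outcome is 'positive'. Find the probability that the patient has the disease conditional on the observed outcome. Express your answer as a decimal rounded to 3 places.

P(H | E) ≈ 0.464

Write H for 'the patient has the disease'. Prior odds H:¬H = 0.213/0.787 = 0.27065. For the 'positive' outcome, the likelihood ratio is 0.752/0.235 = 3.2000.
Posterior odds = 0.27065 × 3.2000 = 0.86607, so P(H|E) = 0.86607/(1+0.86607) = 0.464.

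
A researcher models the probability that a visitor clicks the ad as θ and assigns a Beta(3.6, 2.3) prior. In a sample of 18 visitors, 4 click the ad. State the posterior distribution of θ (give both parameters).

The binomial likelihood is conjugate to the Beta prior: with 4 successes and 14 failures, the posterior is Beta(3.6+4, 2.3+14) = Beta(7.6, 16.3).

Posterior: Beta(7.6, 16.3)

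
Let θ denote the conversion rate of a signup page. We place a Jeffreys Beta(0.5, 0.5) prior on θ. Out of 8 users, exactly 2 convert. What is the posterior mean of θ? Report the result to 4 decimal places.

The binomial likelihood is conjugate to the Beta prior: with 2 successes and 6 failures, the posterior is Beta(0.5+2, 0.5+6) = Beta(2.5, 6.5).
Posterior mean = α/(α+β) = 2.5/9 = 0.2778.

Posterior mean ≈ 0.2778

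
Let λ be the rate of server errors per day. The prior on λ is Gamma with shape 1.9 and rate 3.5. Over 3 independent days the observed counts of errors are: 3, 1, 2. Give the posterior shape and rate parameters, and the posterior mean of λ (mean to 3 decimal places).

Posterior: Gamma(shape=7.9, rate=6.5); mean ≈ 1.215

The Poisson likelihood adds the total count to the shape and the number of exposure periods to the rate. Here ∑xᵢ = 6 and n = 3, so shape 1.9→7.9 and rate 3.5→6.5.
E[λ | data] = 7.9/6.5 = 1.215.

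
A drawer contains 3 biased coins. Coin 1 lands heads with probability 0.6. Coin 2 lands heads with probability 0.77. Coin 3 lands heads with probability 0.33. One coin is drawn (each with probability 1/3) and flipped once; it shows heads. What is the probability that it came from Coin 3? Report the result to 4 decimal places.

P(heads|C1) = 0.6; P(heads|C2) = 0.77; P(heads|C3) = 0.33.
Prior × likelihood for each source: 0.333333·0.6=0.2000, 0.333333·0.77=0.2567, 0.333333·0.33=0.1100. Summing gives P(heads) = 0.56667.
P(Coin 3 | heads) = 0.1100 / 0.56667 = 0.1941.

Posterior probability ≈ 0.1941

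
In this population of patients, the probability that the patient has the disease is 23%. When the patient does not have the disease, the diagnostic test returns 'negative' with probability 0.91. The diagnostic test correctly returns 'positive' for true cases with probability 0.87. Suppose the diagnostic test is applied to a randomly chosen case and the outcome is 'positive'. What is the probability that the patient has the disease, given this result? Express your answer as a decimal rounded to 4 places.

P(H | E) ≈ 0.7428

Write H for 'the patient has the disease'. Prior odds H:¬H = 0.23/0.77 = 0.29870. For the 'positive' outcome, the likelihood ratio is 0.87/0.09 = 9.6667.
Posterior odds = 0.29870 × 9.6667 = 2.8874, so P(H|E) = 2.8874/(1+2.8874) = 0.7428.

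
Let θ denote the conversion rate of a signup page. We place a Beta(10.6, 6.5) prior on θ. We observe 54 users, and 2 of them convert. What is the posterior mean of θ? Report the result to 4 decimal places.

The binomial likelihood is conjugate to the Beta prior: with 2 successes and 52 failures, the posterior is Beta(10.6+2, 6.5+52) = Beta(12.6, 58.5).
Posterior mean = α/(α+β) = 12.6/71.1 = 0.1772.

Posterior mean ≈ 0.1772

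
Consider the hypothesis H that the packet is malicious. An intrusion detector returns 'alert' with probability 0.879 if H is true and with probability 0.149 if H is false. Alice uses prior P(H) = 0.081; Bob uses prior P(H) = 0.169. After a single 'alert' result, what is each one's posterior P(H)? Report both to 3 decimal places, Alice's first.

P('+'|H) = 0.879, P('+'|¬H) = 0.149.
Alice: numerator 0.879·0.081 = 0.071199; evidence = 0.071199+0.149·0.919 = 0.20813; posterior = 0.342.
Bob: numerator 0.879·0.169 = 0.14855; evidence = 0.14855+0.149·0.831 = 0.27237; posterior = 0.545.

Alice: 0.342; Bob: 0.545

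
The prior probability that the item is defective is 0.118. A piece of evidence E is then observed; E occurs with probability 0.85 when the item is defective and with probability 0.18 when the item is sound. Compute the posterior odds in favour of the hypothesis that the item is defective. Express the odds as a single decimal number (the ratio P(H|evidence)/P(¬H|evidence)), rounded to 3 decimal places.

Prior odds = 0.118/(1−0.118) = 0.13379. In log-odds, ln(0.13379) = -2.0115.
Add log likelihood ratio: ln(4.7222) = 1.5523.
Posterior log-odds = -0.45923, so posterior odds = exp(-0.45923) = 0.63177.

Posterior odds ≈ 0.632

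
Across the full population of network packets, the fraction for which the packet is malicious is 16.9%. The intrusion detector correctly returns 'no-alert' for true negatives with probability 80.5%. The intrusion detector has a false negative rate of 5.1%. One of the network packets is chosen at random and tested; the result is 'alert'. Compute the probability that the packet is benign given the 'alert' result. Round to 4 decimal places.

P(¬H | E) ≈ 0.5026

Write H for 'the packet is malicious'. Prior odds H:¬H = 0.169/0.831 = 0.20337. For the 'alert' outcome, the likelihood ratio is 0.949/0.195 = 4.8667.
Posterior odds = 0.20337 × 4.8667 = 0.98973, so P(H|E) = 0.98973/(1+0.98973) = 0.4974. Then P(¬H|E) = 1 − 0.4974 = 0.5026.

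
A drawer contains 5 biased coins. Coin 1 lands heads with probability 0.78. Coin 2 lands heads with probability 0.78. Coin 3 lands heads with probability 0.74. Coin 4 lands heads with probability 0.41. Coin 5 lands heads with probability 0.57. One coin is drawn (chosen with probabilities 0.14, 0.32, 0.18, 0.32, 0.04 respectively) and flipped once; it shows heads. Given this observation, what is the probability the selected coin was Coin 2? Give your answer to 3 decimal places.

Posterior probability ≈ 0.386

P(heads|C1) = 0.78; P(heads|C2) = 0.78; P(heads|C3) = 0.74; P(heads|C4) = 0.41; P(heads|C5) = 0.57.
Prior × likelihood for each source: 0.14·0.78=0.1092, 0.32·0.78=0.2496, 0.18·0.74=0.1332, 0.32·0.41=0.1312, 0.04·0.57=0.02280. Summing gives P(heads) = 0.64600.
P(Coin 2 | heads) = 0.2496 / 0.64600 = 0.386.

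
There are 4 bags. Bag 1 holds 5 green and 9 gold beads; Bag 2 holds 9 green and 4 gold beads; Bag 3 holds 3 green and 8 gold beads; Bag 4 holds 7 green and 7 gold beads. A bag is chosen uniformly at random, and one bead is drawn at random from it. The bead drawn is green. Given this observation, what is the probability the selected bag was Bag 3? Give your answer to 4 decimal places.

P(green|Bag 1) = 0.3571; P(green|Bag 2) = 0.6923; P(green|Bag 3) = 0.2727; P(green|Bag 4) = 0.5.
Prior × likelihood for each source: 0.25·0.3571=0.08929, 0.25·0.6923=0.1731, 0.25·0.2727=0.06818, 0.25·0.5=0.1250. Summing gives P(green) = 0.45554.
P(Bag 3 | green) = 0.06818 / 0.45554 = 0.1497.

Posterior probability ≈ 0.1497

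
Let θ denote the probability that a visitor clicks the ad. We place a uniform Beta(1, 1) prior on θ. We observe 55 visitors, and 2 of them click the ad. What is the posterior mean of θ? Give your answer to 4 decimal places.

The binomial likelihood is conjugate to the Beta prior: with 2 successes and 53 failures, the posterior is Beta(1+2, 1+53) = Beta(3, 54).
E[θ | data] = 3/(3+54) = 0.0526.

Posterior mean ≈ 0.0526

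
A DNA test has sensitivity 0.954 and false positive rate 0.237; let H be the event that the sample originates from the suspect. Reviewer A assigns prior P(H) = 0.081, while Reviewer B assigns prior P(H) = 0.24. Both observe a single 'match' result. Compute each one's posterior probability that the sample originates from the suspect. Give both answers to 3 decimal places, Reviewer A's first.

Reviewer A: 0.262; Reviewer B: 0.560

P('+'|H) = 0.954, P('+'|¬H) = 0.237.
Reviewer A: numerator 0.954·0.081 = 0.077274; evidence = 0.077274+0.237·0.919 = 0.29508; posterior = 0.262.
Reviewer B: numerator 0.954·0.24 = 0.22896; evidence = 0.22896+0.237·0.76 = 0.40908; posterior = 0.560.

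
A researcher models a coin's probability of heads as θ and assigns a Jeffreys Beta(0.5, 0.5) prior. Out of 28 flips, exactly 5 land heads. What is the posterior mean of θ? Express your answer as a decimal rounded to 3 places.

Observing 5 successes and 23 failures updates Beta(0.5, 0.5) by adding the success and failure counts to the two shape parameters: α = 0.5+5 = 5.5, β = 0.5+23 = 23.5.
Posterior mean = α/(α+β) = 5.5/29 = 0.190.

Posterior mean ≈ 0.190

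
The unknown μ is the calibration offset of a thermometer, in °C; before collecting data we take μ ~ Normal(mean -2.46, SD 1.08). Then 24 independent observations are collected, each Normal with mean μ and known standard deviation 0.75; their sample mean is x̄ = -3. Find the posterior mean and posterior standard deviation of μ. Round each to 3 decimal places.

Prior precision 1/τ₀² = 1/1.08² = 0.857339; data precision n/σ² = 24/0.75² = 42.6667.
Posterior precision = 0.857339 + 42.6667 = 43.5240, giving posterior SD = 1/√43.5240 = 0.152.
Posterior mean = (0.857339·-2.46 + 42.6667·-3) / 43.5240 = -2.989.

Posterior mean ≈ -2.989; posterior SD ≈ 0.152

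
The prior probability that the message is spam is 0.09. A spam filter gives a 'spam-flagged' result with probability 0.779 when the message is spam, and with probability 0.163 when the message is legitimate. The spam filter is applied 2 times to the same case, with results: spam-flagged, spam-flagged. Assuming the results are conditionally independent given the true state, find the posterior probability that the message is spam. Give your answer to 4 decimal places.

Posterior P(H) ≈ 0.6931

With H the event that the message is spam, the joint likelihood of the observed sequence is P(data|H) = 0.779·0.779 = 0.60684 and P(data|¬H) = 0.163·0.163 = 0.026569.
Bayes: P(H|data) = 0.09·0.60684 / (0.09·0.60684 + 0.91·0.026569) = 0.054616/0.078793 = 0.6931.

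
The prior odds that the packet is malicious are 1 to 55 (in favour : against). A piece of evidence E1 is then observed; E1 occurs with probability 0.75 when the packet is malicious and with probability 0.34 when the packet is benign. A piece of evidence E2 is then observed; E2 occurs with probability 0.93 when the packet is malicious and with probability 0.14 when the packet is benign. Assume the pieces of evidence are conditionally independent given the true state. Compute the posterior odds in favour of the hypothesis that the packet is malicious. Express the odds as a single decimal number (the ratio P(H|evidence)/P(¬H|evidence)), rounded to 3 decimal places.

Posterior odds ≈ 0.266

Prior odds = 1/55 = 0.018182. In log-odds, ln(0.018182) = -4.0073.
Add log likelihood ratios: ln(2.2059) + ln(6.6429) = 2.6847.
Posterior log-odds = -1.3227, so posterior odds = exp(-1.3227) = 0.26642.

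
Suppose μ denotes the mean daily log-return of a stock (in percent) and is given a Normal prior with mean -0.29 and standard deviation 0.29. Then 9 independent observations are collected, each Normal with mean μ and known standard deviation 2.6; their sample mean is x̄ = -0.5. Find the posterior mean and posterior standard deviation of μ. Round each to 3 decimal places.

Posterior mean ≈ -0.311; posterior SD ≈ 0.275

Prior precision 1/τ₀² = 1/0.29² = 11.8906; data precision n/σ² = 9/2.6² = 1.33136.
Posterior precision = 11.8906 + 1.33136 = 13.2220, giving posterior SD = 1/√13.2220 = 0.275.
Posterior mean = (11.8906·-0.29 + 1.33136·-0.5) / 13.2220 = -0.311.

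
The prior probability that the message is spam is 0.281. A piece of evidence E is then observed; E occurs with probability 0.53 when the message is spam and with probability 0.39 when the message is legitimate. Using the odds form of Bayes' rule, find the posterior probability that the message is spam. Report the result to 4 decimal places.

Prior odds = 0.281/(1−0.281) = 0.39082. In log-odds, ln(0.39082) = -0.93951.
Add log likelihood ratio: ln(1.3590) = 0.30673.
Posterior log-odds = -0.63278, so posterior odds = exp(-0.63278) = 0.53112. Converting, P(H|E) = 0.53112/1.5311 = 0.3469.

Posterior probability ≈ 0.3469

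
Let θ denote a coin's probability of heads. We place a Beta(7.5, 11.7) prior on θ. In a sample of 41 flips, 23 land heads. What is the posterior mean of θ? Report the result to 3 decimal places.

Posterior mean ≈ 0.507

The binomial likelihood is conjugate to the Beta prior: with 23 successes and 18 failures, the posterior is Beta(7.5+23, 11.7+18) = Beta(30.5, 29.7).
Posterior mean = α/(α+β) = 30.5/60.2 = 0.507.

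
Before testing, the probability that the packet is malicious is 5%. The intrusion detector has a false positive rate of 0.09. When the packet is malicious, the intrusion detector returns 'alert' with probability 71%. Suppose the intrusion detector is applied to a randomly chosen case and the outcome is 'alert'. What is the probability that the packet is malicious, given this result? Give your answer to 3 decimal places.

Write H for 'the packet is malicious'. Prior odds H:¬H = 0.05/0.95 = 0.052632. For the 'alert' outcome, the likelihood ratio is 0.71/0.09 = 7.8889.
Posterior odds = 0.052632 × 7.8889 = 0.41520, so P(H|E) = 0.41520/(1+0.41520) = 0.293.

P(H | E) ≈ 0.293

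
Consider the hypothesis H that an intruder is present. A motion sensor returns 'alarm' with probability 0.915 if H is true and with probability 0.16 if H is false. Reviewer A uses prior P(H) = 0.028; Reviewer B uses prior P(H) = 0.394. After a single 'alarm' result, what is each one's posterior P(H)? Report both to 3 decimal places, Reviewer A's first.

The likelihood ratio for an 'alarm' result is 0.915/0.16 = 5.7188.
Reviewer A: prior odds 0.028/0.972 = 0.028807; posterior odds 0.16474; posterior probability 0.141.
Reviewer B: prior odds 0.394/0.606 = 0.65017; posterior odds 3.7181; posterior probability 0.788.

Reviewer A: 0.141; Reviewer B: 0.788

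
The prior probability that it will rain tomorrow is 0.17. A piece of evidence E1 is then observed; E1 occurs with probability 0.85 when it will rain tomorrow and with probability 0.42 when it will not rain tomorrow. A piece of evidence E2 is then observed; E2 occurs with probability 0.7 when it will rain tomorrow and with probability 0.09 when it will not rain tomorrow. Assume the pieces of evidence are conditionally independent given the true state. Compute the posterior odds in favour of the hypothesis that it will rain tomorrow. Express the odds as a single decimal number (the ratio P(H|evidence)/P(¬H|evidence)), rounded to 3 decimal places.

Prior odds = 0.17/(1−0.17) = 0.20482. In log-odds, ln(0.20482) = -1.5856.
Add log likelihood ratios: ln(2.0238) + ln(7.7778) = 2.7563.
Posterior log-odds = 1.1706, so posterior odds = exp(1.1706) = 3.2240.

Posterior odds ≈ 3.224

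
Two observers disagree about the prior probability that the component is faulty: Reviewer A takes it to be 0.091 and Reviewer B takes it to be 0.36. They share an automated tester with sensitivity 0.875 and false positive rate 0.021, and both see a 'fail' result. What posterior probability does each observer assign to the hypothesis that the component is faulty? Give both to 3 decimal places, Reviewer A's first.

Reviewer A: 0.807; Reviewer B: 0.959

The likelihood ratio for a 'fail' result is 0.875/0.021 = 41.667.
Reviewer A: prior odds 0.091/0.909 = 0.10011; posterior odds 4.1713; posterior probability 0.807.
Reviewer B: prior odds 0.36/0.64 = 0.56250; posterior odds 23.438; posterior probability 0.959.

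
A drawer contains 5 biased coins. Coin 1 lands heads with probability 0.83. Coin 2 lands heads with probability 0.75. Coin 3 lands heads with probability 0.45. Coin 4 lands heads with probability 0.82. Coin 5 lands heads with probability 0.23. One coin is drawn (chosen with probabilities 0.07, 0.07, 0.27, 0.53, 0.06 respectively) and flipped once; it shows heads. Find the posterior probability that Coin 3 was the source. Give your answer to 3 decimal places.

Posterior probability ≈ 0.179

P(heads|C1) = 0.83; P(heads|C2) = 0.75; P(heads|C3) = 0.45; P(heads|C4) = 0.82; P(heads|C5) = 0.23.
Prior × likelihood for each source: 0.07·0.83=0.05810, 0.07·0.75=0.05250, 0.27·0.45=0.1215, 0.53·0.82=0.4346, 0.06·0.23=0.01380. Summing gives P(heads) = 0.68050.
P(Coin 3 | heads) = 0.1215 / 0.68050 = 0.179.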